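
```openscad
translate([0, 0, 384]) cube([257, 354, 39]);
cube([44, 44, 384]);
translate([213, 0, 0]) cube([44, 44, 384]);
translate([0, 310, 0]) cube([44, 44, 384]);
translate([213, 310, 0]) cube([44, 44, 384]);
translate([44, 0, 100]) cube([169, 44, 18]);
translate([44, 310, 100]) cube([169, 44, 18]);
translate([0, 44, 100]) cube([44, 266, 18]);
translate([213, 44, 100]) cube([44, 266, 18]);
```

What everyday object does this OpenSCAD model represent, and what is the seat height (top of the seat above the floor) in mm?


A stool. The seat height is 423 mm.

A 257×354×39 slab at z = 384 on four corner posts — a stool. The seat top is 384 + 39 = 423 mm.


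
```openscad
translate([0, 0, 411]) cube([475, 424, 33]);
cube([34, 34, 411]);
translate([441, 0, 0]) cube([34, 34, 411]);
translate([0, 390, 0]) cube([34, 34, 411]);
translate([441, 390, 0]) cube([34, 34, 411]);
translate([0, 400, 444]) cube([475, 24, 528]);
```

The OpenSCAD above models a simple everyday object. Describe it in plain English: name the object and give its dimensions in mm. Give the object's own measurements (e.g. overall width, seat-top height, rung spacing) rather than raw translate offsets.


A chair. The seat is a 475×424×33 mm slab with its top at z = 444 mm, on four 34×34 mm corner legs (flush with the seat edges, standing on z = 0). A flat backrest 24 mm thick, 528 mm tall, spans the full seat width and rises from the seat top along its +y edge, rear face flush with the rear of the seat.


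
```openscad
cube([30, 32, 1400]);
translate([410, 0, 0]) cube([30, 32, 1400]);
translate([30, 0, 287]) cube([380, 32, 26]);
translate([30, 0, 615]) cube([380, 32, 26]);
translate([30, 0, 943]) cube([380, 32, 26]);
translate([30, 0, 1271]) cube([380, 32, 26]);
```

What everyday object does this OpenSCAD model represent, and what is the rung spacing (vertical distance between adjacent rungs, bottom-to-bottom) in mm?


A ladder. The rung spacing is 328 mm.

Two tall 30×32 posts with 4 short bars between them — a ladder. Adjacent rungs sit at z = 287 and z = 615, so the spacing is 615 − 287 = 328 mm.


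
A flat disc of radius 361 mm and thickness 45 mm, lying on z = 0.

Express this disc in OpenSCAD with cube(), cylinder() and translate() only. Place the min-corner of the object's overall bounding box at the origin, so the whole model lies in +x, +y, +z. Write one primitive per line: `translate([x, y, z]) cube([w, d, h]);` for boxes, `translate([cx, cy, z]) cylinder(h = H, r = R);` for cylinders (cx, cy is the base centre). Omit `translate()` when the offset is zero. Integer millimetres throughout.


translate([361, 361, 0]) cylinder(h = 45, r = 361);


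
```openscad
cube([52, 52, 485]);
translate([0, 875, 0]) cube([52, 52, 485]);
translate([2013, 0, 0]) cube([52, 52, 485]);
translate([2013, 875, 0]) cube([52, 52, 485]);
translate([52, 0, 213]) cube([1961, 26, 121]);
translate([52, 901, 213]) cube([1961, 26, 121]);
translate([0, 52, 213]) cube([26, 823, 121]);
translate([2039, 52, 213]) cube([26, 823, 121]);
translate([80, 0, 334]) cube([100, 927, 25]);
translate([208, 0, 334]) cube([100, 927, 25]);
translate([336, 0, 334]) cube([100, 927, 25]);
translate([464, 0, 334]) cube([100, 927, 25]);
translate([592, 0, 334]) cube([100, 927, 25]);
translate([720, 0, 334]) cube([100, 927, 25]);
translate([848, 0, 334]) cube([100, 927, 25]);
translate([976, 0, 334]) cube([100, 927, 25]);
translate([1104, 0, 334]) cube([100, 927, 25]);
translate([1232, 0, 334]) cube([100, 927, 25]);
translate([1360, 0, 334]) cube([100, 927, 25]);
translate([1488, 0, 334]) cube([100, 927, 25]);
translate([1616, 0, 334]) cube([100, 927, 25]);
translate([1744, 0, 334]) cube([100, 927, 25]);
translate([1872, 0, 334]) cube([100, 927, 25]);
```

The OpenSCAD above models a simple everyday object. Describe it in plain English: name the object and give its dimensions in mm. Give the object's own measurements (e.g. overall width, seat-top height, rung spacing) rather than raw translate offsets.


A bed frame 2065 mm long (x) by 927 mm wide (y). Four 52×52 mm corner posts, 485 mm tall, at the corners of the footprint. Four rails of 26 mm thickness and 121 mm height run between adjacent posts with their undersides at z = 213 mm, their outer faces flush with the outside of the frame (the two x-running rails run between the posts' inner faces; the two y-running rails run between the posts' inner faces). 15 slats, each 100 mm wide (x) and 25 mm thick, lie across the top of the two x-running rails, running the full 927 mm width of the frame in y; along x they sit between the end posts with a 28 mm gap after the −x posts and between neighbouring slats, leaving 41 mm before the +x posts.


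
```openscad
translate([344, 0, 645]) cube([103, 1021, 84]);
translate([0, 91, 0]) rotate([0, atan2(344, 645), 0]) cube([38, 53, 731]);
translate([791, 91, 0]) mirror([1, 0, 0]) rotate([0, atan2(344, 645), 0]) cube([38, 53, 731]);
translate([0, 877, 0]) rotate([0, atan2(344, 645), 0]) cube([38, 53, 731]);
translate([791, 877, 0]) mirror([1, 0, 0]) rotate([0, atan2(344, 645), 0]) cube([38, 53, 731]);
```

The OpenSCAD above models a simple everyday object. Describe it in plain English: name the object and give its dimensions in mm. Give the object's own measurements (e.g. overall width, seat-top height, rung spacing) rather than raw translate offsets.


A sawhorse. A 103×1021×84 mm beam (x, y, z) sits on two A-frame leg pairs. Each pair is two raked legs of 38×53 mm section (53 mm along y) splaying symmetrically in x. Each leg rises 645 mm vertically over 344 mm of horizontal reach and is 731 mm long along its own axis. Every leg's outer bottom edge rests on the floor and its outer top edge meets a bottom edge of the beam — the left legs (tilting toward +x) meet the beam's −x bottom edge, the right legs (their mirror images, tilting toward −x) meet its +x bottom edge — so the leg tops tuck under the beam, the beam's underside is 645 mm above the floor, and the feet are 791 mm apart outside-to-outside with the beam centred between them. The two leg pairs are set in 91 mm from either end of the beam.


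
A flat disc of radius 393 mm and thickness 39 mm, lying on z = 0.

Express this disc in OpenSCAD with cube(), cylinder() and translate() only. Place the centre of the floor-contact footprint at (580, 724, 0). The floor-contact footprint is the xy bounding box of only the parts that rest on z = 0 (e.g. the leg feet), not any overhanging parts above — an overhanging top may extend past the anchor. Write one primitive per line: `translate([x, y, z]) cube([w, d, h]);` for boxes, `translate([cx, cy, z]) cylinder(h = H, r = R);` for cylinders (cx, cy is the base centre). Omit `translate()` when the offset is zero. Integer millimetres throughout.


translate([580, 724, 0]) cylinder(h = 39, r = 393);


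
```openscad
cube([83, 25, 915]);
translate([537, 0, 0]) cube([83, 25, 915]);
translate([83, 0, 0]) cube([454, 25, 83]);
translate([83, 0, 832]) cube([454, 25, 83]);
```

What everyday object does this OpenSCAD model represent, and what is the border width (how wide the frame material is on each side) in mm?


A picture frame. The border width is 83 mm.

Four thin pieces enclosing a rectangular opening — a picture frame. The two full-height stiles are 915 mm tall; the top rail sits at z = 832 and is 83 mm tall, so the border above the opening is 915 − 832 = 83 mm, matching the stile x-width.


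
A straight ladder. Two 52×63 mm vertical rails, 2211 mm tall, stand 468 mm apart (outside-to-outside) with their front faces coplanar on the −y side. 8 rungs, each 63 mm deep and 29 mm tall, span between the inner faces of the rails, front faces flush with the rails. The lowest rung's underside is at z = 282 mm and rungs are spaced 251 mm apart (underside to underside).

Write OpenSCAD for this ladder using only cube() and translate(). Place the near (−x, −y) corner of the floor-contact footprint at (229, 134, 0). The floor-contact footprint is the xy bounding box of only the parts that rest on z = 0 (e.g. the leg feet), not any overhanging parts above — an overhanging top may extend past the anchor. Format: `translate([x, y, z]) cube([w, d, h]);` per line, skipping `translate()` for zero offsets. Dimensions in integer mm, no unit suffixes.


translate([229, 134, 0]) cube([52, 63, 2211]);
translate([645, 134, 0]) cube([52, 63, 2211]);
translate([281, 134, 282]) cube([364, 63, 29]);
translate([281, 134, 533]) cube([364, 63, 29]);
translate([281, 134, 784]) cube([364, 63, 29]);
translate([281, 134, 1035]) cube([364, 63, 29]);
translate([281, 134, 1286]) cube([364, 63, 29]);
translate([281, 134, 1537]) cube([364, 63, 29]);
translate([281, 134, 1788]) cube([364, 63, 29]);
translate([281, 134, 2039]) cube([364, 63, 29]);


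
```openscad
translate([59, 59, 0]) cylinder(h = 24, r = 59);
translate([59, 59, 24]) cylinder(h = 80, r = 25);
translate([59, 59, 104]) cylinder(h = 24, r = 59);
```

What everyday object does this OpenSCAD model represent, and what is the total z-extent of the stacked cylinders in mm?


A spool. The overall height is 128 mm.

Three coaxial cylinders, large–small–large — a spool. Two 24 mm flanges and a 80 mm core give 24 + 80 + 24 = 128 mm.


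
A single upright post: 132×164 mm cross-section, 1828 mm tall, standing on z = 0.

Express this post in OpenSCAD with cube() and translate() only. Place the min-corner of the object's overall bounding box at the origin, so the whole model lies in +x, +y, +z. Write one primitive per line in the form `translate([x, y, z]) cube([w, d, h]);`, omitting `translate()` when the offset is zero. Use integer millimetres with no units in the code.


cube([132, 164, 1828]);


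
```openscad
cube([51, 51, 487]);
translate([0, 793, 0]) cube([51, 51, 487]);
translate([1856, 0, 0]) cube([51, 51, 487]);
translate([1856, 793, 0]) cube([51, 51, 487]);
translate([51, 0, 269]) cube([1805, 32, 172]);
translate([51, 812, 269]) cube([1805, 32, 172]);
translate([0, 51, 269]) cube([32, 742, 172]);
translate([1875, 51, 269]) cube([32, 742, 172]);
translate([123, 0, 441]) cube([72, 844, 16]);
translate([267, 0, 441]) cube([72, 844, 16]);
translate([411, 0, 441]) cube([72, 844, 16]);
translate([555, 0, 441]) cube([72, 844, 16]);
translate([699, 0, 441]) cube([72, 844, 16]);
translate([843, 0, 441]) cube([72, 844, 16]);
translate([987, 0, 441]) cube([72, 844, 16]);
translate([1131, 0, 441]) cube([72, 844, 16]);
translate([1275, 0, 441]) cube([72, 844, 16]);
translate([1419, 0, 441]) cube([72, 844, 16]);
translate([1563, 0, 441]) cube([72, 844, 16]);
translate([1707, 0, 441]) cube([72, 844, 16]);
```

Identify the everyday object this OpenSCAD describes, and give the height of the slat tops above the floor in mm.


A bed frame. The slat-top height is 457 mm.

Four posts, four rails, and a row of slats — a bed frame. Slats sit on the rails at z = 269 + 172 = 441; with slat thickness 16, the top is 457 mm.


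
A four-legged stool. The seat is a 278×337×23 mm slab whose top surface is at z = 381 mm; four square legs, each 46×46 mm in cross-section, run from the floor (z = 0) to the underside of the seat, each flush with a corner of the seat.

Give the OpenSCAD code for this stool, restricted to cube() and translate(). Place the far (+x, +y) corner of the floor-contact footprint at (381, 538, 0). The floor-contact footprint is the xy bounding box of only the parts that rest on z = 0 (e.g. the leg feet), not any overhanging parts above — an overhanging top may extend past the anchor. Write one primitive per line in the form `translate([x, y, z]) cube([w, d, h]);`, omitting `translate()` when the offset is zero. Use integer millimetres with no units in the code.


translate([103, 201, 358]) cube([278, 337, 23]);
translate([103, 201, 0]) cube([46, 46, 358]);
translate([335, 201, 0]) cube([46, 46, 358]);
translate([103, 492, 0]) cube([46, 46, 358]);
translate([335, 492, 0]) cube([46, 46, 358]);


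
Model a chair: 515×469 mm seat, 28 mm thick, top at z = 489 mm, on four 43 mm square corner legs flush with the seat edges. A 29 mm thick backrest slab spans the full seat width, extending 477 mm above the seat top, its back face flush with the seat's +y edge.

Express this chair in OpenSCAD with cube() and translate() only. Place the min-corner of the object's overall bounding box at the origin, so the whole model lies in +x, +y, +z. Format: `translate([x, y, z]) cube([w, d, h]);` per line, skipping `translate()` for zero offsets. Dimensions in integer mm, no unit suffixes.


translate([0, 0, 461]) cube([515, 469, 28]);
cube([43, 43, 461]);
translate([472, 0, 0]) cube([43, 43, 461]);
translate([0, 426, 0]) cube([43, 43, 461]);
translate([472, 426, 0]) cube([43, 43, 461]);
translate([0, 440, 489]) cube([515, 29, 477]);


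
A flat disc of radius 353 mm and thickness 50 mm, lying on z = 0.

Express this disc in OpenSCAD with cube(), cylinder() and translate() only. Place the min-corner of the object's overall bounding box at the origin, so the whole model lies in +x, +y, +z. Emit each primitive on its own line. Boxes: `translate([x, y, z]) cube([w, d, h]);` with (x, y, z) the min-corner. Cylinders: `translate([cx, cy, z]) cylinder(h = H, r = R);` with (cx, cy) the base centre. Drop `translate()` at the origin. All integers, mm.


translate([353, 353, 0]) cylinder(h = 50, r = 353);


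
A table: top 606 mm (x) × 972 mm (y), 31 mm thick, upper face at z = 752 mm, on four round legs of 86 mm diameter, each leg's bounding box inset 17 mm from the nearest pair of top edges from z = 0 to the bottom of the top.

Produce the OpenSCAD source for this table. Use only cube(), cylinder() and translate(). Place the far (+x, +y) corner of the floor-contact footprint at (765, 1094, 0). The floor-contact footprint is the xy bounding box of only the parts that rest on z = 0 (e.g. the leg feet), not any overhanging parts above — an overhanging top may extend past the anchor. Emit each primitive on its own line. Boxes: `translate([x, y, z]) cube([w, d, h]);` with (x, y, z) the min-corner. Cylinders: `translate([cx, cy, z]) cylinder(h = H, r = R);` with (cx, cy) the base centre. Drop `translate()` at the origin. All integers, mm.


// leg_h = 752 - 31 = 721
translate([176, 139, 721]) cube([606, 972, 31]);
translate([236, 199, 0]) cylinder(h = 721, r = 43);
translate([722, 199, 0]) cylinder(h = 721, r = 43);
translate([236, 1051, 0]) cylinder(h = 721, r = 43);
translate([722, 1051, 0]) cylinder(h = 721, r = 43);


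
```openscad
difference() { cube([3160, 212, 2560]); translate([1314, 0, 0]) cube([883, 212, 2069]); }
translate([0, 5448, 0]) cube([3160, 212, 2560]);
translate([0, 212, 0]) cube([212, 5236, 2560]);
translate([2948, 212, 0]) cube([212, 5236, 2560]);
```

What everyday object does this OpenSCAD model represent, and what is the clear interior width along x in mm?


A single room. The interior width is 2736 mm.

Four walls enclosing a rectangle with a door in the front wall — a room. Outside width 3160 minus two 212 mm walls gives 2736 mm.


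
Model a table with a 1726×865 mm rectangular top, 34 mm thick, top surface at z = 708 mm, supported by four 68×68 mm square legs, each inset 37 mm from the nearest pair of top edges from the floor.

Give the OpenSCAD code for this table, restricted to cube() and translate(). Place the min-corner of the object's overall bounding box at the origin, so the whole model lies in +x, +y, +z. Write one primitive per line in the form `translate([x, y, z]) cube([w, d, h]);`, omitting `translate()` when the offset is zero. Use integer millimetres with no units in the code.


translate([0, 0, 674]) cube([1726, 865, 34]);
translate([37, 37, 0]) cube([68, 68, 674]);
translate([1621, 37, 0]) cube([68, 68, 674]);
translate([37, 760, 0]) cube([68, 68, 674]);
translate([1621, 760, 0]) cube([68, 68, 674]);


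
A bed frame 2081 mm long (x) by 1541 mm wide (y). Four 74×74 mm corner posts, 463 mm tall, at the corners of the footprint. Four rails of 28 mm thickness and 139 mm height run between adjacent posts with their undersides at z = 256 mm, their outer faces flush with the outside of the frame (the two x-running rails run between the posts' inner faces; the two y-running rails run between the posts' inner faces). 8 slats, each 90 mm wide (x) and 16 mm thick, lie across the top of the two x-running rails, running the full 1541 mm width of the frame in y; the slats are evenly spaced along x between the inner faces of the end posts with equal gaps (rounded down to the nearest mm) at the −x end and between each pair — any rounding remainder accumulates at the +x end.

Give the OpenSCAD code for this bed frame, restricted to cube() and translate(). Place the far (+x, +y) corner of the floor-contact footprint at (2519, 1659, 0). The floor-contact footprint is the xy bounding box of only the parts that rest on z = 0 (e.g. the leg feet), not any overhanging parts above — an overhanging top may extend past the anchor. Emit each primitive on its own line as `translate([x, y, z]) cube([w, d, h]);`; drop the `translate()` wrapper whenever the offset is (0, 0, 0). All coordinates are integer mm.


translate([438, 118, 0]) cube([74, 74, 463]);
translate([438, 1585, 0]) cube([74, 74, 463]);
translate([2445, 118, 0]) cube([74, 74, 463]);
translate([2445, 1585, 0]) cube([74, 74, 463]);
translate([512, 118, 256]) cube([1933, 28, 139]);
translate([512, 1631, 256]) cube([1933, 28, 139]);
translate([438, 192, 256]) cube([28, 1393, 139]);
translate([2491, 192, 256]) cube([28, 1393, 139]);
translate([646, 118, 395]) cube([90, 1541, 16]);
translate([870, 118, 395]) cube([90, 1541, 16]);
translate([1094, 118, 395]) cube([90, 1541, 16]);
translate([1318, 118, 395]) cube([90, 1541, 16]);
translate([1542, 118, 395]) cube([90, 1541, 16]);
translate([1766, 118, 395]) cube([90, 1541, 16]);
translate([1990, 118, 395]) cube([90, 1541, 16]);
translate([2214, 118, 395]) cube([90, 1541, 16]);


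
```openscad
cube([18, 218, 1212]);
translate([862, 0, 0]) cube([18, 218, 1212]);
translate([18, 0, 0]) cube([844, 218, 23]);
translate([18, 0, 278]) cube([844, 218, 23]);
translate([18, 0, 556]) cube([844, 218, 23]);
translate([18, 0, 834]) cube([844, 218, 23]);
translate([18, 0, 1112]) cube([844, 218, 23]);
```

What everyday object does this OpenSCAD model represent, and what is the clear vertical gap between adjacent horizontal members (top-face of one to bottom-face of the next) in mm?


A bookshelf. The clear shelf gap is 255 mm.

Two tall side panels with 5 horizontal boards between them — a bookshelf. The first two shelf undersides are at z = 0 and z = 278; with shelf thickness 23, the clear gap is 278 − 0 − 23 = 255 mm.


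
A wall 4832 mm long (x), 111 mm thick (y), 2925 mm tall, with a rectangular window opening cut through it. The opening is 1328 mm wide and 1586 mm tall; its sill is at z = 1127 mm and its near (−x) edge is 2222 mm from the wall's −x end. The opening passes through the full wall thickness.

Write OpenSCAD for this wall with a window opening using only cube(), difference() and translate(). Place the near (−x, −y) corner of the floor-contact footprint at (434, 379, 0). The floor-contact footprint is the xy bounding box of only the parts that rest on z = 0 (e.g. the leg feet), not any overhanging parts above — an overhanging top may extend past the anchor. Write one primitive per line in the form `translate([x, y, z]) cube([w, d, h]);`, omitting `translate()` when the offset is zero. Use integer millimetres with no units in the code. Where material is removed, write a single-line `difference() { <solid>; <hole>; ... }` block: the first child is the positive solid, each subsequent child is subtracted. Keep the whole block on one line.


difference() { translate([434, 379, 0]) cube([4832, 111, 2925]); translate([2656, 379, 1127]) cube([1328, 111, 1586]); }


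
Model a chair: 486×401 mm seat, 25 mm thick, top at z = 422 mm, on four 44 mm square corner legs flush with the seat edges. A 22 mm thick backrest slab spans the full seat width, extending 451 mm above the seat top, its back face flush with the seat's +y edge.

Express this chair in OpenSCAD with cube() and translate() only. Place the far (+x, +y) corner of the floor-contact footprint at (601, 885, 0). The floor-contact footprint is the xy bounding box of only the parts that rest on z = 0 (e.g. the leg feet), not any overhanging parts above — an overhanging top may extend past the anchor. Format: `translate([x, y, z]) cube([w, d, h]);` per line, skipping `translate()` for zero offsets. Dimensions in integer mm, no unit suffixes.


translate([115, 484, 397]) cube([486, 401, 25]);
translate([115, 484, 0]) cube([44, 44, 397]);
translate([557, 484, 0]) cube([44, 44, 397]);
translate([115, 841, 0]) cube([44, 44, 397]);
translate([557, 841, 0]) cube([44, 44, 397]);
translate([115, 863, 422]) cube([486, 22, 451]);


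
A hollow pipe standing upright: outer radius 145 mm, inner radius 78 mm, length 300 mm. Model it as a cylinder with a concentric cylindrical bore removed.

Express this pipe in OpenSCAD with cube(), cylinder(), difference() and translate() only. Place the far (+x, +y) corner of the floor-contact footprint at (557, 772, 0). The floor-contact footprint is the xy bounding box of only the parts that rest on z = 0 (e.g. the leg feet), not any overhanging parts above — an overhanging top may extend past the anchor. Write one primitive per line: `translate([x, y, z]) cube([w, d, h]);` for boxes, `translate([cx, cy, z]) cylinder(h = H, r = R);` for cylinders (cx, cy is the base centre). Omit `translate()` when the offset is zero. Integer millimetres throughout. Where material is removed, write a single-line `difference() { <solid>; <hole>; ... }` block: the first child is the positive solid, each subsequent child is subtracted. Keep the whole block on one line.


difference() { translate([412, 627, 0]) cylinder(h = 300, r = 145); translate([412, 627, 0]) cylinder(h = 300, r = 78); }


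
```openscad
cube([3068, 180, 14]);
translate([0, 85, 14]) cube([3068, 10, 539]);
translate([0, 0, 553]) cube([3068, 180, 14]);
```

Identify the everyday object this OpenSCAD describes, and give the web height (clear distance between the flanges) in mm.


An I-beam. The web height is 539 mm.

Two wide flanges with a thin centred web — an I-beam. Overall 567 mm minus two 14 mm flanges gives a web of 567 − 2·14 = 539 mm.


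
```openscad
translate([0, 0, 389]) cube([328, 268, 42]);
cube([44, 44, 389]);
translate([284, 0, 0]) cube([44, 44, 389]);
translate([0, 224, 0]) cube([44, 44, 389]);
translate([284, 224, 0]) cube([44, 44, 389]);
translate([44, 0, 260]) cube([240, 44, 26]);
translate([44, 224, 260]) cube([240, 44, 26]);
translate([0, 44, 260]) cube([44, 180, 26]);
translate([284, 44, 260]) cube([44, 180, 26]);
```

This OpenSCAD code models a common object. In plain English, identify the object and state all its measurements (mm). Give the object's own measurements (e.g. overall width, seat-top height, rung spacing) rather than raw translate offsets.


A four-legged stool. The seat is a 328×268×42 mm slab whose top surface is at z = 431 mm; four square legs, each 44×44 mm in cross-section, run from the floor (z = 0) to the underside of the seat, each flush with a corner of the seat. Four stretchers, 44 mm wide and 26 mm tall, connect adjacent legs with their undersides at z = 260 mm, each running between the inner faces of the legs it joins and aligned with the legs' outer faces on the other axis.


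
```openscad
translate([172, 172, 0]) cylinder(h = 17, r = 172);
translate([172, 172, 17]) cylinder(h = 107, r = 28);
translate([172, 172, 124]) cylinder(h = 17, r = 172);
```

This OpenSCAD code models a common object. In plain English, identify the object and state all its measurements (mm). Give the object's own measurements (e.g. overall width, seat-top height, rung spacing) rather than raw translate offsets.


A spool: two coaxial disc flanges of radius 172 mm and thickness 17 mm, joined by a core cylinder of radius 28 mm and height 107 mm. The lower flange rests on z = 0 and the three cylinders share a vertical axis.


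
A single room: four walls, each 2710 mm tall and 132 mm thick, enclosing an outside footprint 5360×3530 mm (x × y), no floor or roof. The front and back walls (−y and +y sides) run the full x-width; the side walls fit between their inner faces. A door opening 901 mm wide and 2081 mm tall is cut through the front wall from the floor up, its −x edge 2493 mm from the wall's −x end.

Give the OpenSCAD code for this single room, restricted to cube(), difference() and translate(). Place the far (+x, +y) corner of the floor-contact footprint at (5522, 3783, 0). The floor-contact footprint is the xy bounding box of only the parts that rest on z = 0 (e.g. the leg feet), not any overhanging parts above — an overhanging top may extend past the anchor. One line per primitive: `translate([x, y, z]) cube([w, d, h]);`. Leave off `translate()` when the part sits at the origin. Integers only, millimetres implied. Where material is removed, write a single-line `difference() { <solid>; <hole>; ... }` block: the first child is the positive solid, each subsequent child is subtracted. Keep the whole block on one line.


difference() { translate([162, 253, 0]) cube([5360, 132, 2710]); translate([2655, 253, 0]) cube([901, 132, 2081]); }
translate([162, 3651, 0]) cube([5360, 132, 2710]);
translate([162, 385, 0]) cube([132, 3266, 2710]);
translate([5390, 385, 0]) cube([132, 3266, 2710]);


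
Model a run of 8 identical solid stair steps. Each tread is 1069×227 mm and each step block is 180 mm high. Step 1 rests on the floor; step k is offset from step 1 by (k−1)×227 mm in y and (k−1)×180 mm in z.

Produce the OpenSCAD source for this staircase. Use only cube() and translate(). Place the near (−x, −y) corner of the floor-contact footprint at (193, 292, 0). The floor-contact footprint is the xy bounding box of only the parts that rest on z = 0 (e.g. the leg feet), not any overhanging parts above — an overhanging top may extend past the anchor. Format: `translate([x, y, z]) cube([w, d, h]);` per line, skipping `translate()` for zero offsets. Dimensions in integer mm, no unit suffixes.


translate([193, 292, 0]) cube([1069, 227, 180]);
translate([193, 519, 180]) cube([1069, 227, 180]);
translate([193, 746, 360]) cube([1069, 227, 180]);
translate([193, 973, 540]) cube([1069, 227, 180]);
translate([193, 1200, 720]) cube([1069, 227, 180]);
translate([193, 1427, 900]) cube([1069, 227, 180]);
translate([193, 1654, 1080]) cube([1069, 227, 180]);
translate([193, 1881, 1260]) cube([1069, 227, 180]);


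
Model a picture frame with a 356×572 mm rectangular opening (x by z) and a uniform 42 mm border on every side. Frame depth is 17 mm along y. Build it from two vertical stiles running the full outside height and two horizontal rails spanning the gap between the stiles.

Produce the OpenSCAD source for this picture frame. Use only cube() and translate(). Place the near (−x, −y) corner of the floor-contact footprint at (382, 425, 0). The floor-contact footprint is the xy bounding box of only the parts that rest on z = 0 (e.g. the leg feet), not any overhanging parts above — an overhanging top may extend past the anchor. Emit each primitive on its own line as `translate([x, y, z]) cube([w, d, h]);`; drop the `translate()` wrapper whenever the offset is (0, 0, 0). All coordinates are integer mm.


translate([382, 425, 0]) cube([42, 17, 656]);
translate([780, 425, 0]) cube([42, 17, 656]);
translate([424, 425, 0]) cube([356, 17, 42]);
translate([424, 425, 614]) cube([356, 17, 42]);


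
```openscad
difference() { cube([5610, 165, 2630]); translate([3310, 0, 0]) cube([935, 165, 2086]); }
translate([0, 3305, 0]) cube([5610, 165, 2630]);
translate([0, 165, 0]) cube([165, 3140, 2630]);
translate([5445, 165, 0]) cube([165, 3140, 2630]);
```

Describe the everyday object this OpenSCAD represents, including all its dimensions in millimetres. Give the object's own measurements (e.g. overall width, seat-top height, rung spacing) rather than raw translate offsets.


A single room: four walls, each 2630 mm tall and 165 mm thick, enclosing an outside footprint 5610×3470 mm (x × y), no floor or roof. The front and back walls (−y and +y sides) run the full x-width; the side walls fit between their inner faces. A door opening 935 mm wide and 2086 mm tall is cut through the front wall from the floor up, its −x edge 3310 mm from the wall's −x end.


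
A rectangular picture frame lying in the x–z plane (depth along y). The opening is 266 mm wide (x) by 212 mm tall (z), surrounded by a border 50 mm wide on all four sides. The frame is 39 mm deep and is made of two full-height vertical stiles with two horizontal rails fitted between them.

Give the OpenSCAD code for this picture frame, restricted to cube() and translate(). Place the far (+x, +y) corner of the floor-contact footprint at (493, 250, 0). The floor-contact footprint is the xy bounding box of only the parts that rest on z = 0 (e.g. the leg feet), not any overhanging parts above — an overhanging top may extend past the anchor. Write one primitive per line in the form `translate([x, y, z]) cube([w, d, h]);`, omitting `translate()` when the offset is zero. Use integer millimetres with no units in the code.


translate([127, 211, 0]) cube([50, 39, 312]);
translate([443, 211, 0]) cube([50, 39, 312]);
translate([177, 211, 0]) cube([266, 39, 50]);
translate([177, 211, 262]) cube([266, 39, 50]);


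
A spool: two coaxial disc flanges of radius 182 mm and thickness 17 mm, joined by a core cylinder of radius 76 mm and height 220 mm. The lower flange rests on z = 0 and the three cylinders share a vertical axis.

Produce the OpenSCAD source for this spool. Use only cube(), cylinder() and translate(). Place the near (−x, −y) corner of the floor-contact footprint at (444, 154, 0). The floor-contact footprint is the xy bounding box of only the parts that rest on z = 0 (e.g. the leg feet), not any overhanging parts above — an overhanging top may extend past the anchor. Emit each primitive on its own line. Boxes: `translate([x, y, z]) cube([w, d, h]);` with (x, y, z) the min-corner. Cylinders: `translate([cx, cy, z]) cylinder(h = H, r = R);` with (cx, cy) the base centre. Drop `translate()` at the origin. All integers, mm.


translate([626, 336, 0]) cylinder(h = 17, r = 182);
translate([626, 336, 17]) cylinder(h = 220, r = 76);
translate([626, 336, 237]) cylinder(h = 17, r = 182);


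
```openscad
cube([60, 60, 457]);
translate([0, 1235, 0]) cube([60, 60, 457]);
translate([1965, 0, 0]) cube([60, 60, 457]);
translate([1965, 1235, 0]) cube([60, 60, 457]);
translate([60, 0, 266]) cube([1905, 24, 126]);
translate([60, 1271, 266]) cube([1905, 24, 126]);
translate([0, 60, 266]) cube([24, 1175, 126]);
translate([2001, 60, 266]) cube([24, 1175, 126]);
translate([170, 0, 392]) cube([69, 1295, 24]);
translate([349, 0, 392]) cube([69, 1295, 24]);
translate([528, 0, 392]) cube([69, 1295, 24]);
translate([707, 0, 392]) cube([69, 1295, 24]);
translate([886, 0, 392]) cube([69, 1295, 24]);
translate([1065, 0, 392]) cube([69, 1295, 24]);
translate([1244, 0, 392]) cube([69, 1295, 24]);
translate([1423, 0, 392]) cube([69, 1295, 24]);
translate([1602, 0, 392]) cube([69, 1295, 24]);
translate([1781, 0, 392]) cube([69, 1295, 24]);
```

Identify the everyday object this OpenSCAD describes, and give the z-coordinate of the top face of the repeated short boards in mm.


A bed frame. The slat-top height is 416 mm.

Four posts, four rails, and a row of slats — a bed frame. Slats sit on the rails at z = 266 + 126 = 392; with slat thickness 24, the top is 416 mm.


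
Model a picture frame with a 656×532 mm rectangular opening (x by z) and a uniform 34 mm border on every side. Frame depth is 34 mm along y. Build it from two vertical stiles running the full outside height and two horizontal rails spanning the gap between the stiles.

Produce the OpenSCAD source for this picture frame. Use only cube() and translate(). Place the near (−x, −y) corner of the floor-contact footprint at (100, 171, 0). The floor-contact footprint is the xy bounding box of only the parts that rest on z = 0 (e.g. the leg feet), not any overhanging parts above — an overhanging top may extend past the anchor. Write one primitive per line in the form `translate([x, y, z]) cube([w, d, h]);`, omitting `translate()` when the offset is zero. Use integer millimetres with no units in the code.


translate([100, 171, 0]) cube([34, 34, 600]);
translate([790, 171, 0]) cube([34, 34, 600]);
translate([134, 171, 0]) cube([656, 34, 34]);
translate([134, 171, 566]) cube([656, 34, 34]);


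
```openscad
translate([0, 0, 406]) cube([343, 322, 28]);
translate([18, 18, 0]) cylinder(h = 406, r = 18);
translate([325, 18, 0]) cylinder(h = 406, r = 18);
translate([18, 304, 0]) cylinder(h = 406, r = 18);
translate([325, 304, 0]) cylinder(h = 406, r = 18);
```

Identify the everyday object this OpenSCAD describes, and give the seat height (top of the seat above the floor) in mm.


A stool. The seat height is 434 mm.

A 343×322×28 slab at z = 406 on four corner cylinders — a stool. The seat top is 406 + 28 = 434 mm.


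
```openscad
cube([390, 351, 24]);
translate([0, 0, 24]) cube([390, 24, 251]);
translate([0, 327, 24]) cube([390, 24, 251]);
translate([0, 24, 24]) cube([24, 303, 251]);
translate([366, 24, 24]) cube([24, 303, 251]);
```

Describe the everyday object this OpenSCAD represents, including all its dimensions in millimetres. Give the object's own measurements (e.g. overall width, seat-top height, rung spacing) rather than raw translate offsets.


An open-topped rectangular box: outside dimensions 390×351×275 mm, with a uniform wall and base thickness of 24 mm. The base is a full 390×351 slab on the floor; four walls sit on top of the base. The front and back walls (the −y and +y sides) span the full width; the two side walls fit between them.


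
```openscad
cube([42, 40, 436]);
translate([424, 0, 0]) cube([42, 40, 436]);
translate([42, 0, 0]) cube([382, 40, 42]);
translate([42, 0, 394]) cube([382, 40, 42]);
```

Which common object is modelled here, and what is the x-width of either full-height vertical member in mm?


A picture frame. The border width is 42 mm.

Four thin pieces enclosing a rectangular opening — a picture frame. The two full-height stiles are 436 mm tall; the top rail sits at z = 394 and is 42 mm tall, so the border above the opening is 436 − 394 = 42 mm, matching the stile x-width.


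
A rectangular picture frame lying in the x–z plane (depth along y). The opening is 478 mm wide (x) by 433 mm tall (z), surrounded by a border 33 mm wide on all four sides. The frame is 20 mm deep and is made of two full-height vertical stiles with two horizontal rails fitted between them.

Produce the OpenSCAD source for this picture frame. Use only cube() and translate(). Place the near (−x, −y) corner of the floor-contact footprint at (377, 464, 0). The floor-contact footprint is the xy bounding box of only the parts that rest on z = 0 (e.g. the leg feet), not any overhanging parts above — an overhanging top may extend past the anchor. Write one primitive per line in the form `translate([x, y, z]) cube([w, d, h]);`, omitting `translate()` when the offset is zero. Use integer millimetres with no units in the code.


translate([377, 464, 0]) cube([33, 20, 499]);
translate([888, 464, 0]) cube([33, 20, 499]);
translate([410, 464, 0]) cube([478, 20, 33]);
translate([410, 464, 466]) cube([478, 20, 33]);


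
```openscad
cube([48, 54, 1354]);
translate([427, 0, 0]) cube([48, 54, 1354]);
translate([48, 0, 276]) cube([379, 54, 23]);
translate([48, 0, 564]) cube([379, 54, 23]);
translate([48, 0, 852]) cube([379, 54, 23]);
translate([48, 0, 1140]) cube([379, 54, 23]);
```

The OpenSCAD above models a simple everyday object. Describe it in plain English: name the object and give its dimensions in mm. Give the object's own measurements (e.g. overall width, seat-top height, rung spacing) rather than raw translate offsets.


A straight ladder. Two 48×54 mm vertical rails, 1354 mm tall, stand 475 mm apart (outside-to-outside) with their front faces coplanar on the −y side. 4 rungs, each 54 mm deep and 23 mm tall, span between the inner faces of the rails, front faces flush with the rails. The lowest rung's underside is at z = 276 mm and rungs are spaced 288 mm apart (underside to underside).


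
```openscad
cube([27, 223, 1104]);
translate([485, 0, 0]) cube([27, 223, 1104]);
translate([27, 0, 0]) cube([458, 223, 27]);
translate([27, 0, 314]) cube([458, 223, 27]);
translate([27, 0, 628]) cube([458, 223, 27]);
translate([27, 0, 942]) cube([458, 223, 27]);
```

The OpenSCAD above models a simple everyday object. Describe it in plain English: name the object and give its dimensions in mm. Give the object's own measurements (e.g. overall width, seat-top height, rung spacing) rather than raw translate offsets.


An open bookshelf. Two side panels, each 27 mm thick, 223 mm deep and 1104 mm tall, stand 512 mm apart (outside-to-outside). Between them sit 4 shelves, each 27 mm thick and 223 mm deep, spanning the full gap between the sides. The bottom shelf rests on the floor (its underside at z = 0) and the clear gap between one shelf's top and the next shelf's underside is 287 mm.


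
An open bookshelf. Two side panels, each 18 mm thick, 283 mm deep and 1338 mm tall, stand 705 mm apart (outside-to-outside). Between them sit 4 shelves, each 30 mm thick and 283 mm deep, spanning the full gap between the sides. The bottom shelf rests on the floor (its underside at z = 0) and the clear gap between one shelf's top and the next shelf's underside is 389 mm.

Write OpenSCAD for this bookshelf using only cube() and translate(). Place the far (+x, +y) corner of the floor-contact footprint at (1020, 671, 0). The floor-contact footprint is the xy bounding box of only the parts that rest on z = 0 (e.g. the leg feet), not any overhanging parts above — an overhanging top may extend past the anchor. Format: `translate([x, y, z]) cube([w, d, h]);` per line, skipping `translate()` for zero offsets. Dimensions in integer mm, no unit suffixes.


translate([315, 388, 0]) cube([18, 283, 1338]);
translate([1002, 388, 0]) cube([18, 283, 1338]);
translate([333, 388, 0]) cube([669, 283, 30]);
translate([333, 388, 419]) cube([669, 283, 30]);
translate([333, 388, 838]) cube([669, 283, 30]);
translate([333, 388, 1257]) cube([669, 283, 30]);


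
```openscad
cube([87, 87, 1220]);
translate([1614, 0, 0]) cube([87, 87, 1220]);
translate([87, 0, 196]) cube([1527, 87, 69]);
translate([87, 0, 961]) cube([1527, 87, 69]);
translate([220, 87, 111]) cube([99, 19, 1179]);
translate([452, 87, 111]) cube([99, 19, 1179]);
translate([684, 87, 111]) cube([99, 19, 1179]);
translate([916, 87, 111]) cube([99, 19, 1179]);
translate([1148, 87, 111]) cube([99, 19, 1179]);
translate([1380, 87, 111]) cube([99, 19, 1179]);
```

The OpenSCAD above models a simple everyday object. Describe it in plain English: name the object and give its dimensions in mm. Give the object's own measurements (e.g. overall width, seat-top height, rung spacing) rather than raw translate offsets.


A fence section. Two 87×87 mm posts, 1220 mm tall, stand on the floor with a clear span of 1527 mm between their inner faces. Two horizontal rails of 87×69 mm section span the gap between the posts with their undersides at z = 196 mm and z = 961 mm, flush with the posts' −y face. 6 pickets, each 99 mm wide, 19 mm thick and 1179 mm tall, are fixed to the +y face of the rails with their bottoms at z = 111 mm, spaced across the span with a 133 mm gap after the −x post and between neighbouring pickets, with 135 mm left before the +x post.


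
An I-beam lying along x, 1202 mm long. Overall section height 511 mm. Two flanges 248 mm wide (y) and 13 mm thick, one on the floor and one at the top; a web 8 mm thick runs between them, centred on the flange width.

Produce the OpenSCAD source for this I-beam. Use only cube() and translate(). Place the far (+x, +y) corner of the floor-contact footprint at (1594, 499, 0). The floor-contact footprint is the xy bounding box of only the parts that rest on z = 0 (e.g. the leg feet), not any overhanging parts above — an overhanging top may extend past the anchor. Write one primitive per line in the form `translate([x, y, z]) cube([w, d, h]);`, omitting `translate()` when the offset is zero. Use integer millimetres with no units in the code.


translate([392, 251, 0]) cube([1202, 248, 13]);
translate([392, 371, 13]) cube([1202, 8, 485]);
translate([392, 251, 498]) cube([1202, 248, 13]);
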